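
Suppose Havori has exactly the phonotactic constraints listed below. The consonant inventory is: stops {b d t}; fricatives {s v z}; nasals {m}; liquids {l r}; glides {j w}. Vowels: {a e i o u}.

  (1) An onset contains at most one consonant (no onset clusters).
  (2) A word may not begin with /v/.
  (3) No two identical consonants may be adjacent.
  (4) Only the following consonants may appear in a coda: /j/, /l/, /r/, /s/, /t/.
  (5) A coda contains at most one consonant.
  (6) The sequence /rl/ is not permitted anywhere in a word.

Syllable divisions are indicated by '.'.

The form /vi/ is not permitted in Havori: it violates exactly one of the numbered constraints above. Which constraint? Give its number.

/vi/: word begins with /v/.
This is a violation of constraint 2: "A word may not begin with /v/."
The remaining constraints (1, 3, 4, 5, 6) are satisfied.

2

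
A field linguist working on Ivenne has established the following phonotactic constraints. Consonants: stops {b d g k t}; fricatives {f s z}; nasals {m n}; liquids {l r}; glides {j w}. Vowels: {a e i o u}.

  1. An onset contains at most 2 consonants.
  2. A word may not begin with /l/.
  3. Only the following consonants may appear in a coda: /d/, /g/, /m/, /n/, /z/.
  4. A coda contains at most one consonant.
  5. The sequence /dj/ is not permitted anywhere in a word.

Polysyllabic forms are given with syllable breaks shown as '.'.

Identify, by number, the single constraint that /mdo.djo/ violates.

5

/mdo.djo/: contains banned sequence /dj/.
This is a violation of constraint 5: "The sequence /dj/ is not permitted anywhere in a word."
The remaining constraints (1, 2, 3, 4) are satisfied.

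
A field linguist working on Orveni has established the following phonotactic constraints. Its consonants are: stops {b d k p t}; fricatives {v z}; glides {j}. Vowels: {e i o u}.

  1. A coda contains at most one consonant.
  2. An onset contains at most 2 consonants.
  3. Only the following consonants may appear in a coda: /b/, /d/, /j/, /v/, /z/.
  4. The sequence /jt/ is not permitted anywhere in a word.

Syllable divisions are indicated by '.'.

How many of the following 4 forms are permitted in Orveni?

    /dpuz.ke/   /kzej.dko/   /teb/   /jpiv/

4

/dpuz.ke/ — σ1 onset /dp/ (2C), coda /z/ ok; σ2 onset /k/, coda /∅/ ok → permitted
/kzej.dko/ — σ1 onset /kz/ (2C), coda /j/ ok; σ2 onset /dk/ (2C), coda /∅/ ok → permitted
/teb/ — σ1 onset /t/, coda /b/ ok → permitted
/jpiv/ — σ1 onset /jp/ (2C), coda /v/ ok → permitted
Permitted: /dpuz.ke/, /kzej.dko/, /teb/, /jpiv/ → 4.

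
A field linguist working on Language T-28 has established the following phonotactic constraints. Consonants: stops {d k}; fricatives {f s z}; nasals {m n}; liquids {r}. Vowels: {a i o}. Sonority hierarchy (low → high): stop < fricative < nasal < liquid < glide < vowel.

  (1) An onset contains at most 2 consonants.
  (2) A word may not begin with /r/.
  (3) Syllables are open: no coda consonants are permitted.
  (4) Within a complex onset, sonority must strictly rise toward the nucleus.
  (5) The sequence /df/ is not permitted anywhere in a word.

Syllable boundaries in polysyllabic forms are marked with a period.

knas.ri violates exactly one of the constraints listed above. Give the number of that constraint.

3

knas.ri: syllable 1 coda /s/ has 1 consonant (> 0).
This is a violation of constraint 3: "Syllables are open: no coda consonants are permitted."
The remaining constraints (1, 2, 4, 5) are satisfied.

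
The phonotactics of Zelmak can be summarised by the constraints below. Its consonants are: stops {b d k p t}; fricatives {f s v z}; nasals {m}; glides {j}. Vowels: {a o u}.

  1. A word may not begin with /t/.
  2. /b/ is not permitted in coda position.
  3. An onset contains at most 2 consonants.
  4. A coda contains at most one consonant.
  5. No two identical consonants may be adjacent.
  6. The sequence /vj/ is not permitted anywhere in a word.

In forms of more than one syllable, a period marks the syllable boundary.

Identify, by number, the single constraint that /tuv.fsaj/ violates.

1

/tuv.fsaj/: word begins with /t/.
This is a violation of constraint 1: "A word may not begin with /t/."
The remaining constraints (2, 3, 4, 5, 6) are satisfied.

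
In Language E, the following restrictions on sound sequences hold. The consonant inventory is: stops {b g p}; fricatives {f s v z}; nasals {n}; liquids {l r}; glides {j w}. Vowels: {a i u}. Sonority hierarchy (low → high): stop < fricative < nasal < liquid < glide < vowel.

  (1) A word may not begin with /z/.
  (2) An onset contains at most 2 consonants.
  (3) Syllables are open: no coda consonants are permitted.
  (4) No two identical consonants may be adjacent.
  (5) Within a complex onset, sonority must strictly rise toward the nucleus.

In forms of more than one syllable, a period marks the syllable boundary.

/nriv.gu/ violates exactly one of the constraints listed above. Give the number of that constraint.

3

/nriv.gu/: syllable 1 coda /v/ has 1 consonant (> 0).
This is a violation of constraint 3: "Syllables are open: no coda consonants are permitted."
The remaining constraints (1, 2, 4, 5) are satisfied.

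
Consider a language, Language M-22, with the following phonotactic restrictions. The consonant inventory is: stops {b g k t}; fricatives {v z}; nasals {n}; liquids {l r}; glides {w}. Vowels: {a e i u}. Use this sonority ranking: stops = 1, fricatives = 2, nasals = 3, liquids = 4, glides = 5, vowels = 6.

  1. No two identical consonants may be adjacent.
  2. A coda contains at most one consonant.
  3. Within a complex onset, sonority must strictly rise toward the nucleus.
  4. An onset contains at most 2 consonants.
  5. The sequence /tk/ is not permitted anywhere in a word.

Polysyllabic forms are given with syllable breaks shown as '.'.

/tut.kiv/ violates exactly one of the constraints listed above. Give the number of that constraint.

5

/tut.kiv/: contains banned sequence /tk/.
This is a violation of constraint 5: "The sequence /tk/ is not permitted anywhere in a word."
The remaining constraints (1, 2, 3, 4) are satisfied.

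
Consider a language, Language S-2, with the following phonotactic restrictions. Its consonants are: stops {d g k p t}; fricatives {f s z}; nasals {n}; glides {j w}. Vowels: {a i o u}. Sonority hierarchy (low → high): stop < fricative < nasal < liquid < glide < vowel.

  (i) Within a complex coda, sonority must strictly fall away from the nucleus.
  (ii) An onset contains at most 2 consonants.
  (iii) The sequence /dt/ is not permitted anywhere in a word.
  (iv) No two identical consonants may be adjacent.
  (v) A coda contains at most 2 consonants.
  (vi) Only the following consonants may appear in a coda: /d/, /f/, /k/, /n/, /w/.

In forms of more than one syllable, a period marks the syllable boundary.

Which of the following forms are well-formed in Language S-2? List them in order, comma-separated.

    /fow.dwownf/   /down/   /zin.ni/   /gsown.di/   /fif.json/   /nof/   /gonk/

/down/, /gsown.di/, /fif.json/, /nof/, /gonk/

/fow.dwownf/ — violates constraint (v): syllable 2 coda /wnf/ has 3 consonants (> 2) → ill-formed
/down/ — σ1 onset /d/, coda /wn/ (5→3 falls) ok → well-formed
/zin.ni/ — violates constraint (iv): adjacent identical consonants /nn/ → ill-formed
/gsown.di/ — σ1 onset /gs/ (2C), coda /wn/ (5→3 falls) ok; σ2 onset /d/, coda /∅/ ok → well-formed
/fif.json/ — σ1 onset /f/, coda /f/ ok; σ2 onset /js/ (2C), coda /n/ ok → well-formed
/nof/ — σ1 onset /n/, coda /f/ ok → well-formed
/gonk/ — σ1 onset /g/, coda /nk/ (3→1 falls) ok → well-formed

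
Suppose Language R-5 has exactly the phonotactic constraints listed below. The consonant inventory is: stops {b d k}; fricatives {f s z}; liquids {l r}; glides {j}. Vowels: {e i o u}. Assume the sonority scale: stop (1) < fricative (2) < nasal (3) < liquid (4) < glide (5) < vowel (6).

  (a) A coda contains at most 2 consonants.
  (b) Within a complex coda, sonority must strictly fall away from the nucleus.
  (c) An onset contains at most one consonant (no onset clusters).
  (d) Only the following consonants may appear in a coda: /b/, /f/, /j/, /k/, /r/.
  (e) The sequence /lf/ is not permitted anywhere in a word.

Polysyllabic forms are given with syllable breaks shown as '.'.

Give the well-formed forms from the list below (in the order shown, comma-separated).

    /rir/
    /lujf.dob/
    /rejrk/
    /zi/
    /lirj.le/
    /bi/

/rir/, /lujf.dob/, /zi/, /bi/

/rir/ — σ1 onset /r/, coda /r/ ok → well-formed
/lujf.dob/ — σ1 onset /l/, coda /jf/ (5→2 falls) ok; σ2 onset /d/, coda /b/ ok → well-formed
/rejrk/ — violates constraint (a): syllable 1 coda /jrk/ has 3 consonants (> 2) → ill-formed
/zi/ — σ1 onset /z/, coda /∅/ ok → well-formed
/lirj.le/ — violates constraint (b): syllable 1 coda /rj/: /r/ (liquid, 4) → /j/ (glide, 5) does not fall → ill-formed
/bi/ — σ1 onset /b/, coda /∅/ ok → well-formed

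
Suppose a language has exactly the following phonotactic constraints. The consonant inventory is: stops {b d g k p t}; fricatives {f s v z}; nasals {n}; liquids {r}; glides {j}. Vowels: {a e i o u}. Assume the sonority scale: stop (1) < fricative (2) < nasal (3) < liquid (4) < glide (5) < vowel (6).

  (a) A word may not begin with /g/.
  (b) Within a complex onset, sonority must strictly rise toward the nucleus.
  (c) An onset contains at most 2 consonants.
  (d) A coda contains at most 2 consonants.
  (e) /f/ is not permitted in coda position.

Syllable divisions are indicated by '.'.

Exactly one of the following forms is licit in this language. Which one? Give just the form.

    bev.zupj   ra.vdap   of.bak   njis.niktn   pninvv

bev.zupj

bev.zupj — σ1 onset /b/, coda /v/ ok; σ2 onset /z/, coda /pj/ (2C) ok → licit
ra.vdap — violates constraint (b): syllable 2 onset /vd/: /v/ (fricative, 2) → /d/ (stop, 1) does not rise → illicit
of.bak — violates constraint (e): syllable 1 coda contains /f/ → illicit
njis.niktn — violates constraint (d): syllable 2 coda /ktn/ has 3 consonants (> 2) → illicit
pninvv — violates constraint (d): syllable 1 coda /nvv/ has 3 consonants (> 2) → illicit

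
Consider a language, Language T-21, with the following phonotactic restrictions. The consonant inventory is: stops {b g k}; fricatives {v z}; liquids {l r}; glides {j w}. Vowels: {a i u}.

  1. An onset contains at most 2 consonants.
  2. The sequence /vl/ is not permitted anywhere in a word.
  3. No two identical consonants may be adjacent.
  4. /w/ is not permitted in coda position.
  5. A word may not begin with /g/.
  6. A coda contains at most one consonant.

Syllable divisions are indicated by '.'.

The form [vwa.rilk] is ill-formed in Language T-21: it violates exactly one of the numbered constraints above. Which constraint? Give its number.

6

[vwa.rilk]: syllable 2 coda /lk/ has 2 consonants (> 1).
This is a violation of constraint 6: "A coda contains at most one consonant."
The remaining constraints (1, 2, 3, 4, 5) are satisfied.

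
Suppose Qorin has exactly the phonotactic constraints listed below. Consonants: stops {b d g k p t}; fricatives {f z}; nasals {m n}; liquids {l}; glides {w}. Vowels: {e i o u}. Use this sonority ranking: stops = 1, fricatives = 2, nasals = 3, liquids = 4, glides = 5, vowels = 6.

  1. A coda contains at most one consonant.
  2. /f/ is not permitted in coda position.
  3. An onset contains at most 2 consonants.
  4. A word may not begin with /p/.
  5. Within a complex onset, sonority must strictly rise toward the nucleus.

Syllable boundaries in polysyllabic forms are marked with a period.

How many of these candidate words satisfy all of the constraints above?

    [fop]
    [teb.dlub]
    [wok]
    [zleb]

[fop] — σ1 onset /f/, coda /p/ ok → well-formed
[teb.dlub] — σ1 onset /t/, coda /b/ ok; σ2 onset /dl/ (1→4 rises), coda /b/ ok → well-formed
[wok] — σ1 onset /w/, coda /k/ ok → well-formed
[zleb] — σ1 onset /zl/ (2→4 rises), coda /b/ ok → well-formed
Well-formed: [fop], [teb.dlub], [wok], [zleb] → 4.

4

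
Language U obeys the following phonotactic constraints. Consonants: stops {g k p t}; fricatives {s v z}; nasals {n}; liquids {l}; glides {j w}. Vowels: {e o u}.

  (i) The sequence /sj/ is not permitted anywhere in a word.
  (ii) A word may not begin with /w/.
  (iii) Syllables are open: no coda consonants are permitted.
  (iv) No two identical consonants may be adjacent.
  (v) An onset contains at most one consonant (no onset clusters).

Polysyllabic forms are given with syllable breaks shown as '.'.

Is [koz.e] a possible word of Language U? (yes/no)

[koz.e] — violates constraint (iii): syllable 1 coda /z/ has 1 consonant (> 0) → illicit

no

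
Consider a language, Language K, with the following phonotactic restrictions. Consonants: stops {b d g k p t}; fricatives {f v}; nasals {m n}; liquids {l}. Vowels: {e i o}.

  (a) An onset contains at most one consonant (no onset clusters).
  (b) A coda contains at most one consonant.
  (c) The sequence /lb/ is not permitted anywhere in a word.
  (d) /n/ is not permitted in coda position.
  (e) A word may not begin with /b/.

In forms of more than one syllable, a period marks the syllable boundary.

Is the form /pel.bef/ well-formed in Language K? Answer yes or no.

no

/pel.bef/ — violates constraint (c): contains banned sequence /lb/ → ill-formed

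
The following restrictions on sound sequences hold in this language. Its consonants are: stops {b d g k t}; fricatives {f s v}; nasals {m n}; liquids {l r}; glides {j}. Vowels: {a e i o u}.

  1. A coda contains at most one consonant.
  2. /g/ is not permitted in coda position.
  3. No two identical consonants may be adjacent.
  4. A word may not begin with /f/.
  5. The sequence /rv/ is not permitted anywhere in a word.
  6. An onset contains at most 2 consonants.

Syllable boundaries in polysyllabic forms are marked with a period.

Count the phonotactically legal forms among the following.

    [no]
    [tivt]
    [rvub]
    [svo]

2

[no] — σ1 onset /n/, coda /∅/ ok → phonotactically legal
[tivt] — violates constraint 1: syllable 1 coda /vt/ has 2 consonants (> 1) → phonotactically illegal
[rvub] — violates constraint 5: contains banned sequence /rv/ → phonotactically illegal
[svo] — σ1 onset /sv/ (2C), coda /∅/ ok → phonotactically legal
Phonotactically legal: [no], [svo] → 2.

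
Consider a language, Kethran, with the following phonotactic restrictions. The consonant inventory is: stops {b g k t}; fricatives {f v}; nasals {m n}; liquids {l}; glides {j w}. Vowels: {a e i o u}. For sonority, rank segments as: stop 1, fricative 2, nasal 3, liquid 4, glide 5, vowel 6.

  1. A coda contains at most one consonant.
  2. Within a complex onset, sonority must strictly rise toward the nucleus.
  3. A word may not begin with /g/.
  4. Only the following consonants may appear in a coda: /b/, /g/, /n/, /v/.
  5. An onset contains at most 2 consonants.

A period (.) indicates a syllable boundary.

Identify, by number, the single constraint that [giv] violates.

[giv]: word begins with /g/.
This is a violation of constraint 3: "A word may not begin with /g/."
The remaining constraints (1, 2, 4, 5) are satisfied.

3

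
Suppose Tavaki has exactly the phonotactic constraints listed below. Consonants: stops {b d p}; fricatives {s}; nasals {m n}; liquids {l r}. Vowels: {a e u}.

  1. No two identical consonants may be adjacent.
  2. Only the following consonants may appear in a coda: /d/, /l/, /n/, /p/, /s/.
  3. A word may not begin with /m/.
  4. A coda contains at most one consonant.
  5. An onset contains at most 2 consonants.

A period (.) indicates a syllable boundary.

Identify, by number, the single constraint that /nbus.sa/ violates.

/nbus.sa/: adjacent identical consonants /ss/.
This is a violation of constraint 1: "No two identical consonants may be adjacent."
The remaining constraints (2, 3, 4, 5) are satisfied.

1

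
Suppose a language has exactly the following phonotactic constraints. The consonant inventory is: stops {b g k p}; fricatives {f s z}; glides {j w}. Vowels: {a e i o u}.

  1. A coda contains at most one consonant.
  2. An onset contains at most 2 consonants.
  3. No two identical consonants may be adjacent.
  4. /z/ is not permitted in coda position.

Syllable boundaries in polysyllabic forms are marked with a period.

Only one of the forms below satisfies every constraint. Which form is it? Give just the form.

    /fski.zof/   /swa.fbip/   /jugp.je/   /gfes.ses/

/swa.fbip/

/fski.zof/ — violates constraint 2: syllable 1 onset /fsk/ has 3 consonants (> 2) → illicit
/swa.fbip/ — σ1 onset /sw/ (2C), coda /∅/ ok; σ2 onset /fb/ (2C), coda /p/ ok → licit
/jugp.je/ — violates constraint 1: syllable 1 coda /gp/ has 2 consonants (> 1) → illicit
/gfes.ses/ — violates constraint 3: adjacent identical consonants /ss/ → illicit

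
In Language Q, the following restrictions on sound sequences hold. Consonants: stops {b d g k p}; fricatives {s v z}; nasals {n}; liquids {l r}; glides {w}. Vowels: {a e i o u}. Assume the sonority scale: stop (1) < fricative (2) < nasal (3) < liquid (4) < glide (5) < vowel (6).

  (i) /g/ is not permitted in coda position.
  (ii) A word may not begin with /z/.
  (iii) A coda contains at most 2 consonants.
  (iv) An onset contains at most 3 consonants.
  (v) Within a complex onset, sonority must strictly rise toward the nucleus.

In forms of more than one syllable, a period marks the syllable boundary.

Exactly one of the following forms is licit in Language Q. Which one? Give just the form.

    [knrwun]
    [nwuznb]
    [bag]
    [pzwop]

[pzwop]

[knrwun] — violates constraint (iv): syllable 1 onset /knrw/ has 4 consonants (> 3) → illicit
[nwuznb] — violates constraint (iii): syllable 1 coda /znb/ has 3 consonants (> 2) → illicit
[bag] — violates constraint (i): syllable 1 coda contains /g/ → illicit
[pzwop] — σ1 onset /pzw/ (1→2→5 rises), coda /p/ ok → licit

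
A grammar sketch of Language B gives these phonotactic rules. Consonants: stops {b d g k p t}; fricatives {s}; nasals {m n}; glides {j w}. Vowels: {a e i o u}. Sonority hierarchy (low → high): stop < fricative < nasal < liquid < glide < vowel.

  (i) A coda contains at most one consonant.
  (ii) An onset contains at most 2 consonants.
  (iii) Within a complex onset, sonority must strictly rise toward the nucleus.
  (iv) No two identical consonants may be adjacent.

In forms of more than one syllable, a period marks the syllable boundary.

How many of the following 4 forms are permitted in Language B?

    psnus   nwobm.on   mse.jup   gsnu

psnus — violates constraint (ii): syllable 1 onset /psn/ has 3 consonants (> 2) → not permitted
nwobm.on — violates constraint (i): syllable 1 coda /bm/ has 2 consonants (> 1) → not permitted
mse.jup — violates constraint (iii): syllable 1 onset /ms/: /m/ (nasal, 3) → /s/ (fricative, 2) does not rise → not permitted
gsnu — violates constraint (ii): syllable 1 onset /gsn/ has 3 consonants (> 2) → not permitted
No form is permitted → 0.

0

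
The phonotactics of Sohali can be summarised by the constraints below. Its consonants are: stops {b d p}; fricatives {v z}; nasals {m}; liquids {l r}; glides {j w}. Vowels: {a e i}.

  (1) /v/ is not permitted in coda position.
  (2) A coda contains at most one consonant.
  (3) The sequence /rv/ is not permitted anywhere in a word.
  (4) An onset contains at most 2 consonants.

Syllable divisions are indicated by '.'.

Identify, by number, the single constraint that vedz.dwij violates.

2

vedz.dwij: syllable 1 coda /dz/ has 2 consonants (> 1).
This is a violation of constraint 2: "A coda contains at most one consonant."
The remaining constraints (1, 3, 4) are satisfied.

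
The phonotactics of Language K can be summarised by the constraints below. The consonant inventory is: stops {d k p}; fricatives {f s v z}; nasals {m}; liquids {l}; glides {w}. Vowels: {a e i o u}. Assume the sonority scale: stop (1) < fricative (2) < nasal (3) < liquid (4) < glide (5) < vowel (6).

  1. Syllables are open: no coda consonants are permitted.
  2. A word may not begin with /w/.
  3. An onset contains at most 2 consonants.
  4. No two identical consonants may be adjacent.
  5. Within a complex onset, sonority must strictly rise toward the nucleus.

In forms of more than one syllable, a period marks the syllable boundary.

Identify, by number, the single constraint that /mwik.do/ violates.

1

/mwik.do/: syllable 1 coda /k/ has 1 consonant (> 0).
This is a violation of constraint 1: "Syllables are open: no coda consonants are permitted."
The remaining constraints (2, 3, 4, 5) are satisfied.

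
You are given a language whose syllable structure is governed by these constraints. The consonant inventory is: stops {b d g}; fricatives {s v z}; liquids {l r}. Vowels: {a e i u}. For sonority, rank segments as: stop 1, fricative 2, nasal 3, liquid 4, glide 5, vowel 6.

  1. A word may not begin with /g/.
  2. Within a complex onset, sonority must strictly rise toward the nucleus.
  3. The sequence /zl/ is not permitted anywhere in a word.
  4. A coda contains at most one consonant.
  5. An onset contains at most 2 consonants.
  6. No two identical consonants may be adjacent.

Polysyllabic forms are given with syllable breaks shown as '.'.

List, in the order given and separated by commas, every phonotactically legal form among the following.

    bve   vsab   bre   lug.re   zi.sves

bve, bre, lug.re

bve — σ1 onset /bv/ (1→2 rises), coda /∅/ ok → phonotactically legal
vsab — violates constraint 2: syllable 1 onset /vs/: /v/ (fricative, 2) → /s/ (fricative, 2) does not rise → phonotactically illegal
bre — σ1 onset /br/ (1→4 rises), coda /∅/ ok → phonotactically legal
lug.re — σ1 onset /l/, coda /g/ ok; σ2 onset /r/, coda /∅/ ok → phonotactically legal
zi.sves — violates constraint 2: syllable 2 onset /sv/: /s/ (fricative, 2) → /v/ (fricative, 2) does not rise → phonotactically illegal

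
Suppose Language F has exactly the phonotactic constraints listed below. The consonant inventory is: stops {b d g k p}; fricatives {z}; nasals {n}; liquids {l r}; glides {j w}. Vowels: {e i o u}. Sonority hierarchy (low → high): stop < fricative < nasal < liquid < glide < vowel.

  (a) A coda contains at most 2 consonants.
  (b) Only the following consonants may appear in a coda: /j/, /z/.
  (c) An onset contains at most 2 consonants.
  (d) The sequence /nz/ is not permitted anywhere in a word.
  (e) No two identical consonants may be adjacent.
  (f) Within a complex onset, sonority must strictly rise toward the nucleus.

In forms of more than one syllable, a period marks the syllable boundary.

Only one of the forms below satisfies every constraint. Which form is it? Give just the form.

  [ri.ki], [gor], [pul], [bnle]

[ri.ki]

[ri.ki] — σ1 onset /r/, coda /∅/ ok; σ2 onset /k/, coda /∅/ ok → phonotactically legal
[gor] — violates constraint (b): syllable 1 coda contains /r/, which is not a licensed coda consonant → phonotactically illegal
[pul] — violates constraint (b): syllable 1 coda contains /l/, which is not a licensed coda consonant → phonotactically illegal
[bnle] — violates constraint (c): syllable 1 onset /bnl/ has 3 consonants (> 2) → phonotactically illegal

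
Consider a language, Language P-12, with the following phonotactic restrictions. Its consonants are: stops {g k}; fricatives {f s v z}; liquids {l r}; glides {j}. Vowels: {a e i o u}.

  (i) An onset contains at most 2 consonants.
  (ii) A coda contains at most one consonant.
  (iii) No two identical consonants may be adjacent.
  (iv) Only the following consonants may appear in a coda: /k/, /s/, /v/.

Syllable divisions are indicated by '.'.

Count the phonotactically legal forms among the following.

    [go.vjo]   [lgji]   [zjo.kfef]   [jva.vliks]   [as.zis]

[go.vjo] — σ1 onset /g/, coda /∅/ ok; σ2 onset /vj/ (2C), coda /∅/ ok → phonotactically legal
[lgji] — violates constraint (i): syllable 1 onset /lgj/ has 3 consonants (> 2) → phonotactically illegal
[zjo.kfef] — violates constraint (iv): syllable 2 coda contains /f/, which is not a licensed coda consonant → phonotactically illegal
[jva.vliks] — violates constraint (ii): syllable 2 coda /ks/ has 2 consonants (> 1) → phonotactically illegal
[as.zis] — σ1 onset /∅/, coda /s/ ok; σ2 onset /z/, coda /s/ ok → phonotactically legal
Phonotactically legal: [go.vjo], [as.zis] → 2.

2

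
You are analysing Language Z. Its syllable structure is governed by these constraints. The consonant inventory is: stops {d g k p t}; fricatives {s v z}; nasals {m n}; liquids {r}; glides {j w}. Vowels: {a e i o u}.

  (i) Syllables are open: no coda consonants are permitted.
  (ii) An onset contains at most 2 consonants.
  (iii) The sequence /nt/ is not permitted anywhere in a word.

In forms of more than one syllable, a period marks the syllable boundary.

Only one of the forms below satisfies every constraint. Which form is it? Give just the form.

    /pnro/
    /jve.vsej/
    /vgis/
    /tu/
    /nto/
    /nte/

/pnro/ — violates constraint (ii): syllable 1 onset /pnr/ has 3 consonants (> 2) → not permitted
/jve.vsej/ — violates constraint (i): syllable 2 coda /j/ has 1 consonant (> 0) → not permitted
/vgis/ — violates constraint (i): syllable 1 coda /s/ has 1 consonant (> 0) → not permitted
/tu/ — σ1 onset /t/, coda /∅/ ok → permitted
/nto/ — violates constraint (iii): contains banned sequence /nt/ → not permitted
/nte/ — violates constraint (iii): contains banned sequence /nt/ → not permitted

/tu/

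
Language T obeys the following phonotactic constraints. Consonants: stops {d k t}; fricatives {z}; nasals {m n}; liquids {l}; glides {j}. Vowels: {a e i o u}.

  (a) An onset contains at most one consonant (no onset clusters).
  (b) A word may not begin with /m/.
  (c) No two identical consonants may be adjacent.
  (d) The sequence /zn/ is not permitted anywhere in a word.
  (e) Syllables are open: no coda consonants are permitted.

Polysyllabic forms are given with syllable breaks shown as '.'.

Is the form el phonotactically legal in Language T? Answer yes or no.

no

el — violates constraint (e): syllable 1 coda /l/ has 1 consonant (> 0) → phonotactically illegal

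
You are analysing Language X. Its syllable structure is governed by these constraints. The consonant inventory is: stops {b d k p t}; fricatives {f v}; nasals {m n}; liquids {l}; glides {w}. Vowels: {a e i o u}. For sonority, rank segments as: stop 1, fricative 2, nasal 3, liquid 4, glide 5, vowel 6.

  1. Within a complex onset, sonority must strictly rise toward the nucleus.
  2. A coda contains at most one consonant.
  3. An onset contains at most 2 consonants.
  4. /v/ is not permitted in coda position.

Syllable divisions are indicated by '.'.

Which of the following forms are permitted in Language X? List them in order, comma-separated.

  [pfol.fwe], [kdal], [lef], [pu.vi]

[pfol.fwe], [lef], [pu.vi]

[pfol.fwe] — σ1 onset /pf/ (1→2 rises), coda /l/ ok; σ2 onset /fw/ (2→5 rises), coda /∅/ ok → permitted
[kdal] — violates constraint 1: syllable 1 onset /kd/: /k/ (stop, 1) → /d/ (stop, 1) does not rise → not permitted
[lef] — σ1 onset /l/, coda /f/ ok → permitted
[pu.vi] — σ1 onset /p/, coda /∅/ ok; σ2 onset /v/, coda /∅/ ok → permitted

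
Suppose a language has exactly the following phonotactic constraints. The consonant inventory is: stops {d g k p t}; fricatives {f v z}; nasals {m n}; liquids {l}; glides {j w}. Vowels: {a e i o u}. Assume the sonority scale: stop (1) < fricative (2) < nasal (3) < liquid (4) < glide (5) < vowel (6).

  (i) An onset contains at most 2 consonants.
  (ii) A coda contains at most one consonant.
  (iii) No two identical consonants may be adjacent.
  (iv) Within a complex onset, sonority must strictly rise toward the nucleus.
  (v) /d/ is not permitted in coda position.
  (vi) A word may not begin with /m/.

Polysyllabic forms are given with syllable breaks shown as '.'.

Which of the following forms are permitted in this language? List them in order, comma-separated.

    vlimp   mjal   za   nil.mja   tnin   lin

za, nil.mja, tnin, lin

vlimp — violates constraint (ii): syllable 1 coda /mp/ has 2 consonants (> 1) → not permitted
mjal — violates constraint (vi): word begins with /m/ → not permitted
za — σ1 onset /z/, coda /∅/ ok → permitted
nil.mja — σ1 onset /n/, coda /l/ ok; σ2 onset /mj/ (3→5 rises), coda /∅/ ok → permitted
tnin — σ1 onset /tn/ (1→3 rises), coda /n/ ok → permitted
lin — σ1 onset /l/, coda /n/ ok → permitted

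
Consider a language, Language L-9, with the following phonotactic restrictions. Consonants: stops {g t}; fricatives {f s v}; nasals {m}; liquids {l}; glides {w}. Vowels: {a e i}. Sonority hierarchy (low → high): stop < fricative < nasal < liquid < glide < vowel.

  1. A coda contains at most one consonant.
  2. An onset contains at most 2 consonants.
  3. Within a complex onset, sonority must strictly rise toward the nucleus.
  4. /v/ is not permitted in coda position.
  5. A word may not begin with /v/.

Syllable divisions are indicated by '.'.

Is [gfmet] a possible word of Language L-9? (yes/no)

[gfmet] — violates constraint 2: syllable 1 onset /gfm/ has 3 consonants (> 2) → phonotactically illegal

no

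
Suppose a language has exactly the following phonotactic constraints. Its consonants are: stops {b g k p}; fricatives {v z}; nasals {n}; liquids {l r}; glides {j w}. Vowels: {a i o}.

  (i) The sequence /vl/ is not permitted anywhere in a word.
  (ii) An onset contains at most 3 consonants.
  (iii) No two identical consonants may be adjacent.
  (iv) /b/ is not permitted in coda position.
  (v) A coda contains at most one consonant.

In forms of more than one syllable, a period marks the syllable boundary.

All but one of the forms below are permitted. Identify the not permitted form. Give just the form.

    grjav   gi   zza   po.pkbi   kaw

grjav — σ1 onset /grj/ (3C), coda /v/ ok → permitted
gi — σ1 onset /g/, coda /∅/ ok → permitted
zza — violates constraint (iii): adjacent identical consonants /zz/ → not permitted
po.pkbi — σ1 onset /p/, coda /∅/ ok; σ2 onset /pkb/ (3C), coda /∅/ ok → permitted
kaw — σ1 onset /k/, coda /w/ ok → permitted

zza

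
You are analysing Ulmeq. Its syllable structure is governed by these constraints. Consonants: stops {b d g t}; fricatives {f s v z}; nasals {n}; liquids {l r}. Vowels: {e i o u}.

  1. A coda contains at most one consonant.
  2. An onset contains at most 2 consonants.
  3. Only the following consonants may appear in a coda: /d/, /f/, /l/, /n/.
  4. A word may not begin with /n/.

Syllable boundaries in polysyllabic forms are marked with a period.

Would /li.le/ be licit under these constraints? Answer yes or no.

yes

/li.le/ — σ1 onset /l/, coda /∅/ ok; σ2 onset /l/, coda /∅/ ok → licit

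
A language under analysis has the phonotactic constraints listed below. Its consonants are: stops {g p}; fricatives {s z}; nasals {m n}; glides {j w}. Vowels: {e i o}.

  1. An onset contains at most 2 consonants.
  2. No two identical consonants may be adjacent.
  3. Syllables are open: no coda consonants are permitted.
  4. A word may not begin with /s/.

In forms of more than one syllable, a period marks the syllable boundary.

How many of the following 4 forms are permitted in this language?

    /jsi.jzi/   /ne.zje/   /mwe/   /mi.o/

/jsi.jzi/ — σ1 onset /js/ (2C), coda /∅/ ok; σ2 onset /jz/ (2C), coda /∅/ ok → permitted
/ne.zje/ — σ1 onset /n/, coda /∅/ ok; σ2 onset /zj/ (2C), coda /∅/ ok → permitted
/mwe/ — σ1 onset /mw/ (2C), coda /∅/ ok → permitted
/mi.o/ — σ1 onset /m/, coda /∅/ ok; σ2 onset /∅/, coda /∅/ ok → permitted
Permitted: /jsi.jzi/, /ne.zje/, /mwe/, /mi.o/ → 4.

4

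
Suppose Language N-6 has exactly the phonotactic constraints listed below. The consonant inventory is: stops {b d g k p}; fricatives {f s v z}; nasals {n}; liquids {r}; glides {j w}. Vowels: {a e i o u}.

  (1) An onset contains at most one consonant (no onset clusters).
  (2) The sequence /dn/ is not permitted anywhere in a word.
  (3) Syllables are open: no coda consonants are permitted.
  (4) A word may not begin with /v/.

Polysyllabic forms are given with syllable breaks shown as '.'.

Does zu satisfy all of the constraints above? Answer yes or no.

yes

zu — σ1 onset /z/, coda /∅/ ok → phonotactically legal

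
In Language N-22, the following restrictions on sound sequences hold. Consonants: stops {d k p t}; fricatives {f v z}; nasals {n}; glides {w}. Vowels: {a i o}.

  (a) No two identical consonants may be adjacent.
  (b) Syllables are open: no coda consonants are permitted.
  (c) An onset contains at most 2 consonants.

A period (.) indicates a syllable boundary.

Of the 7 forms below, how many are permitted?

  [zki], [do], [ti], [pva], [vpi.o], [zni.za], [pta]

7

[zki] — σ1 onset /zk/ (2C), coda /∅/ ok → permitted
[do] — σ1 onset /d/, coda /∅/ ok → permitted
[ti] — σ1 onset /t/, coda /∅/ ok → permitted
[pva] — σ1 onset /pv/ (2C), coda /∅/ ok → permitted
[vpi.o] — σ1 onset /vp/ (2C), coda /∅/ ok; σ2 onset /∅/, coda /∅/ ok → permitted
[zni.za] — σ1 onset /zn/ (2C), coda /∅/ ok; σ2 onset /z/, coda /∅/ ok → permitted
[pta] — σ1 onset /pt/ (2C), coda /∅/ ok → permitted
Permitted: [zki], [do], [ti], [pva], [vpi.o], [zni.za], [pta] → 7.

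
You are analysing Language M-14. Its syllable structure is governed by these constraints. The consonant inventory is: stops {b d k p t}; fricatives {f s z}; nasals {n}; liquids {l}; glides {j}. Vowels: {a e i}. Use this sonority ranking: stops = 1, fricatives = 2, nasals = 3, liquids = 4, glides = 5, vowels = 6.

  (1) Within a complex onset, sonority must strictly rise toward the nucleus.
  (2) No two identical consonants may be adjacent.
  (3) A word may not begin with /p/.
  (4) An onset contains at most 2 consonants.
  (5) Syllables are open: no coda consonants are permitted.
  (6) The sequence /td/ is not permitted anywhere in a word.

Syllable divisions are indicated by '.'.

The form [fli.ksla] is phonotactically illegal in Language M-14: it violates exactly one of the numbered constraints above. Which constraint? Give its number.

4

[fli.ksla]: syllable 2 onset /ksl/ has 3 consonants (> 2).
This is a violation of constraint 4: "An onset contains at most 2 consonants."
The remaining constraints (1, 2, 3, 5, 6) are satisfied.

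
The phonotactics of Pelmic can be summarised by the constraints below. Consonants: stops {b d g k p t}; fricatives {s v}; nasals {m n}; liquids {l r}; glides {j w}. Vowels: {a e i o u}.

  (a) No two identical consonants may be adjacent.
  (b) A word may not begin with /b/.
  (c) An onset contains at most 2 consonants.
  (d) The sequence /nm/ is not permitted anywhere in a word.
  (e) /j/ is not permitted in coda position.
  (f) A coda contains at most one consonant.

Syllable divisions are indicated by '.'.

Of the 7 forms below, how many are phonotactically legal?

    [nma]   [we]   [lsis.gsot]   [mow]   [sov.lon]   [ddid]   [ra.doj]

4

[nma] — violates constraint (d): contains banned sequence /nm/ → phonotactically illegal
[we] — σ1 onset /w/, coda /∅/ ok → phonotactically legal
[lsis.gsot] — σ1 onset /ls/ (2C), coda /s/ ok; σ2 onset /gs/ (2C), coda /t/ ok → phonotactically legal
[mow] — σ1 onset /m/, coda /w/ ok → phonotactically legal
[sov.lon] — σ1 onset /s/, coda /v/ ok; σ2 onset /l/, coda /n/ ok → phonotactically legal
[ddid] — violates constraint (a): adjacent identical consonants /dd/ → phonotactically illegal
[ra.doj] — violates constraint (e): syllable 2 coda contains /j/ → phonotactically illegal
Phonotactically legal: [we], [lsis.gsot], [mow], [sov.lon] → 4.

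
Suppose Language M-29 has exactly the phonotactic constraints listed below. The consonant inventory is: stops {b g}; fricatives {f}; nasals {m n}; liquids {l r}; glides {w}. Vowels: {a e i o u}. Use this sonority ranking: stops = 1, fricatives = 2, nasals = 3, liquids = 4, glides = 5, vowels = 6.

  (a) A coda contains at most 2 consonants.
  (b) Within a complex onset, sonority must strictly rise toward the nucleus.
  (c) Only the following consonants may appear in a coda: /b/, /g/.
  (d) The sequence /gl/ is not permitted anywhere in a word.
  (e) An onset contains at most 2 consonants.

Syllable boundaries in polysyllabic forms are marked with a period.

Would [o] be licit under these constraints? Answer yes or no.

yes

[o] — σ1 onset /∅/, coda /∅/ ok → licit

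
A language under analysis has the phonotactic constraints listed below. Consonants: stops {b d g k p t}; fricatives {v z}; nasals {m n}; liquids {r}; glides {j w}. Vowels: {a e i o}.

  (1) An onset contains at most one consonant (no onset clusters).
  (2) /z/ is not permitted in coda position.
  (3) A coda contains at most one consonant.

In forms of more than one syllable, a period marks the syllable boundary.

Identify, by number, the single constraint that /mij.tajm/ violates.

/mij.tajm/: syllable 2 coda /jm/ has 2 consonants (> 1).
This is a violation of constraint 3: "A coda contains at most one consonant."
The remaining constraints (1, 2) are satisfied.

3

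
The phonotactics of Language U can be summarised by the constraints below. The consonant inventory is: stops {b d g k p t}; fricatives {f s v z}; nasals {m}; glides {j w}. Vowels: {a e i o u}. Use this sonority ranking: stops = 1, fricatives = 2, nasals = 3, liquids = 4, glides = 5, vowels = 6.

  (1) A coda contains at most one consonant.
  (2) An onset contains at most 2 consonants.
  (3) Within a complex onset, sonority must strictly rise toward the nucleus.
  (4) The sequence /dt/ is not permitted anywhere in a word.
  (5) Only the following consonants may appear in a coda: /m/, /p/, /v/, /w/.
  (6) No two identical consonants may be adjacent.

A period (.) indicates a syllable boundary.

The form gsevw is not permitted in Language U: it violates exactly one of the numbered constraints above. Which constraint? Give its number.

1

gsevw: syllable 1 coda /vw/ has 2 consonants (> 1).
This is a violation of constraint 1: "A coda contains at most one consonant."
The remaining constraints (2, 3, 4, 5, 6) are satisfied.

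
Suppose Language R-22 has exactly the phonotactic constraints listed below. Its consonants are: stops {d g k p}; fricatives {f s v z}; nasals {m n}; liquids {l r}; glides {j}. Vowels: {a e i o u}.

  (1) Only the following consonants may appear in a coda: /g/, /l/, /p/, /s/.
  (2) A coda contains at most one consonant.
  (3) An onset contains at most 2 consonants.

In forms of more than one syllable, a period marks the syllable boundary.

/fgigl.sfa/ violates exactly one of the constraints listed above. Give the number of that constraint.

2

/fgigl.sfa/: syllable 1 coda /gl/ has 2 consonants (> 1).
This is a violation of constraint 2: "A coda contains at most one consonant."
The remaining constraints (1, 3) are satisfied.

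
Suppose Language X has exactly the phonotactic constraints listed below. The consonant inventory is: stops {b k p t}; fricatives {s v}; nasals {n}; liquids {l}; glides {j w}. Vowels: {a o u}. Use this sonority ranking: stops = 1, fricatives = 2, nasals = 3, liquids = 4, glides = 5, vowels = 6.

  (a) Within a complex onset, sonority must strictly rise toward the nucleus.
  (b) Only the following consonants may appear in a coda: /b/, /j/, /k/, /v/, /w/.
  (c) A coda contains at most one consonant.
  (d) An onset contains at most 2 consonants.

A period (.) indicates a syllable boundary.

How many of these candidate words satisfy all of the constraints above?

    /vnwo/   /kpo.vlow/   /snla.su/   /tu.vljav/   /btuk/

/vnwo/ — violates constraint (d): syllable 1 onset /vnw/ has 3 consonants (> 2) → phonotactically illegal
/kpo.vlow/ — violates constraint (a): syllable 1 onset /kp/: /k/ (stop, 1) → /p/ (stop, 1) does not rise → phonotactically illegal
/snla.su/ — violates constraint (d): syllable 1 onset /snl/ has 3 consonants (> 2) → phonotactically illegal
/tu.vljav/ — violates constraint (d): syllable 2 onset /vlj/ has 3 consonants (> 2) → phonotactically illegal
/btuk/ — violates constraint (a): syllable 1 onset /bt/: /b/ (stop, 1) → /t/ (stop, 1) does not rise → phonotactically illegal
No form is phonotactically legal → 0.

0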